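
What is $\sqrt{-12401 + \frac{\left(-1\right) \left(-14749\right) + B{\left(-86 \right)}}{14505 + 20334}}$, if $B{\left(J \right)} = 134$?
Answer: $\frac{2 i \sqrt{8532465231}}{1659} \approx 111.36 i$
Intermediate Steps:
$\sqrt{-12401 + \frac{\left(-1\right) \left(-14749\right) + B{\left(-86 \right)}}{14505 + 20334}} = \sqrt{-12401 + \frac{\left(-1\right) \left(-14749\right) + 134}{14505 + 20334}} = \sqrt{-12401 + \frac{14749 + 134}{34839}} = \sqrt{-12401 + 14883 \cdot \frac{1}{34839}} = \sqrt{-12401 + \frac{4961}{11613}} = \sqrt{- \frac{144007852}{11613}} = \frac{2 i \sqrt{8532465231}}{1659}$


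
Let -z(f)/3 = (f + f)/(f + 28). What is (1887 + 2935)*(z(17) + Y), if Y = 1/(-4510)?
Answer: -73947781/6765 ≈ -10931.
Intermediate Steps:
Y = -1/4510 ≈ -0.00022173
z(f) = -6*f/(28 + f) (z(f) = -3*(f + f)/(f + 28) = -3*2*f/(28 + f) = -6*f/(28 + f))
(1887 + 2935)*(z(17) + Y) = (1887 + 2935)*(-6*17/(28 + 17) - 1/4510) = 4822*(-6*17/45 - 1/4510) = 4822*(-6*17*1/45 - 1/4510) = 4822*(-34/15 - 1/4510) = 4822*(-30671/13530) = -73947781/6765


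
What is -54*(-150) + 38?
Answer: 8138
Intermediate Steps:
-54*(-150) + 38 = 8100 + 38 = 8138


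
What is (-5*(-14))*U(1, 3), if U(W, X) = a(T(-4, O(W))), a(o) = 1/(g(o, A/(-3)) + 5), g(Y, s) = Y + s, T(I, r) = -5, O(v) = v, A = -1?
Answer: 210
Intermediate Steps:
a(o) = 1/(16/3 + o) (a(o) = 1/((o - 1/(-3)) + 5) = 1/((o - 1*(-1/3)) + 5) = 1/((o + 1/3) + 5) = 1/((1/3 + o) + 5) = 1/(16/3 + o))
U(W, X) = 3 (U(W, X) = 3/(16 + 3*(-5)) = 3/(16 - 15) = 3/1 = 3*1 = 3)
(-5*(-14))*U(1, 3) = -5*(-14)*3 = 70*3 = 210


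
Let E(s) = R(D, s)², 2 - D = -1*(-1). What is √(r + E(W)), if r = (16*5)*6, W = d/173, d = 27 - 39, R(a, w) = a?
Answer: √481 ≈ 21.932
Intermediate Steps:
D = 1 (D = 2 - (-1)*(-1) = 2 - 1*1 = 2 - 1 = 1)
d = -12
W = -12/173 ≈ -0.069364
E(s) = 1 (E(s) = 1² = 1)
r = 480 (r = 80*6 = 480)
√(r + E(W)) = √(480 + 1) = √481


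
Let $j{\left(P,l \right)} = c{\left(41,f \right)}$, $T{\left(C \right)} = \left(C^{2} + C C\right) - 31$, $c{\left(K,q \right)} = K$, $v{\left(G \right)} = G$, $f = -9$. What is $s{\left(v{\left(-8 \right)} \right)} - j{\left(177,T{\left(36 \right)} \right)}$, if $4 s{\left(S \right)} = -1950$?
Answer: $- \frac{1057}{2} \approx -528.5$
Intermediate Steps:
$s{\left(S \right)} = - \frac{975}{2}$ ($s{\left(S \right)} = \frac{1}{4} \left(-1950\right) = - \frac{975}{2}$)
$T{\left(C \right)} = -31 + 2 C^{2}$ ($T{\left(C \right)} = \left(C^{2} + C^{2}\right) - 31 = 2 C^{2} - 31 = -31 + 2 C^{2}$)
$j{\left(P,l \right)} = 41$
$s{\left(v{\left(-8 \right)} \right)} - j{\left(177,T{\left(36 \right)} \right)} = - \frac{975}{2} - 41 = - \frac{1057}{2}$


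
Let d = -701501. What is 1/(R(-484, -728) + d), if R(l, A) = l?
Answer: -1/701985 ≈ -1.4245e-6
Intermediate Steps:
1/(R(-484, -728) + d) = 1/(-484 - 701501) = 1/(-701985) = -1/701985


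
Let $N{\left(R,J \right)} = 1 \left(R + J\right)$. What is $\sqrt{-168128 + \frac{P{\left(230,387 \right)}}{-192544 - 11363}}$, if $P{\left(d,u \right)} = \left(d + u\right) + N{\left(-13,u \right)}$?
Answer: $\frac{i \sqrt{6990437055378909}}{203907} \approx 410.03 i$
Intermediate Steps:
$N{\left(R,J \right)} = J + R$ ($N{\left(R,J \right)} = 1 \left(J + R\right) = J + R$)
$P{\left(d,u \right)} = -13 + d + 2 u$ ($P{\left(d,u \right)} = \left(d + u\right) + \left(u - 13\right) = \left(d + u\right) + \left(-13 + u\right) = -13 + d + 2 u$)
$\sqrt{-168128 + \frac{P{\left(230,387 \right)}}{-192544 - 11363}} = \sqrt{-168128 + \frac{-13 + 230 + 2 \cdot 387}{-192544 - 11363}} = \sqrt{-168128 + \frac{-13 + 230 + 774}{-192544 - 11363}} = \sqrt{-168128 + \frac{991}{-203907}} = \sqrt{-168128 + 991 \left(- \frac{1}{203907}\right)} = \sqrt{-168128 - \frac{991}{203907}} = \sqrt{- \frac{34282477087}{203907}} = \frac{i \sqrt{6990437055378909}}{203907}$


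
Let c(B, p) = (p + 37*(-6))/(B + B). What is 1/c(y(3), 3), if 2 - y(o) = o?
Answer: 2/219 ≈ 0.0091324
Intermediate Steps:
y(o) = 2 - o
c(B, p) = (-222 + p)/(2*B) (c(B, p) = (p - 222)/((2*B)) = (-222 + p)*(1/(2*B)) = (-222 + p)/(2*B))
1/c(y(3), 3) = 1/((-222 + 3)/(2*(2 - 1*3))) = 1/((½)*(-219)/(2 - 3)) = 1/((½)*(-219)/(-1)) = 1/((½)*(-1)*(-219)) = 1/(219/2) = 2/219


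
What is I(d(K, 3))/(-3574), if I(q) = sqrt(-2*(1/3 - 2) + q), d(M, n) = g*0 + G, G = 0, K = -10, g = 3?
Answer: -sqrt(30)/10722 ≈ -0.00051084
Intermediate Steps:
d(M, n) = 0 (d(M, n) = 3*0 + 0 = 0 + 0 = 0)
I(q) = sqrt(10/3 + q) (I(q) = sqrt(-2*(1/3 - 2) + q) = sqrt(-2*(-5/3) + q) = sqrt(10/3 + q))
I(d(K, 3))/(-3574) = (sqrt(30 + 9*0)/3)/(-3574) = (sqrt(30 + 0)/3)*(-1/3574) = (sqrt(30)/3)*(-1/3574) = -sqrt(30)/10722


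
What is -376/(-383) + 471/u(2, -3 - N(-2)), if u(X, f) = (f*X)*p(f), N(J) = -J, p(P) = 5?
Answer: -161593/19150 ≈ -8.4383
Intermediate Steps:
u(X, f) = 5*X*f (u(X, f) = (f*X)*5 = (X*f)*5 = 5*X*f)
-376/(-383) + 471/u(2, -3 - N(-2)) = -376/(-383) + 471/((5*2*(-3 - (-1)*(-2)))) = -376*(-1/383) + 471/((5*2*(-3 - 1*2))) = 376/383 + 471/((5*2*(-3 - 2))) = 376/383 + 471/((5*2*(-5))) = 376/383 + 471/(-50) = 376/383 + 471*(-1/50) = 376/383 - 471/50 = -161593/19150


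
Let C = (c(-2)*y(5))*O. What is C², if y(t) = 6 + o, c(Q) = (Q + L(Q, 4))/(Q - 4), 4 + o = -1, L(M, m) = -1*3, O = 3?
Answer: 25/4 ≈ 6.2500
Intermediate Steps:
L(M, m) = -3
o = -5 (o = -4 - 1 = -5)
c(Q) = (-3 + Q)/(-4 + Q) (c(Q) = (Q - 3)/(Q - 4) = (-3 + Q)/(-4 + Q))
y(t) = 1 (y(t) = 6 - 5 = 1)
C = 5/2 (C = (((-3 - 2)/(-4 - 2))*1)*3 = ((-5/(-6))*1)*3 = (-⅙*(-5)*1)*3 = ((⅚)*1)*3 = (⅚)*3 = 5/2 ≈ 2.5000)
C² = (5/2)² = 25/4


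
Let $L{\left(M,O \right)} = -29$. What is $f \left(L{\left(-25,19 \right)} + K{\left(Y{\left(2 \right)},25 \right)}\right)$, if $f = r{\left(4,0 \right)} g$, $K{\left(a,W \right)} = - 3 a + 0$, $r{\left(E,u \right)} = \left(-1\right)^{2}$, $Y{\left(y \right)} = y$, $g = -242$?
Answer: $8470$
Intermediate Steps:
$r{\left(E,u \right)} = 1$
$K{\left(a,W \right)} = - 3 a$
$f = -242$ ($f = 1 \left(-242\right) = -242$)
$f \left(L{\left(-25,19 \right)} + K{\left(Y{\left(2 \right)},25 \right)}\right) = - 242 \left(-29 - 6\right) = \left(-242\right) \left(-35\right) = 8470$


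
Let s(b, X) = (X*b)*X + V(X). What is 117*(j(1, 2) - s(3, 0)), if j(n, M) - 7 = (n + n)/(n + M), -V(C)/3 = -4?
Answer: -507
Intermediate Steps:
V(C) = 12 (V(C) = -3*(-4) = 12)
j(n, M) = 7 + 2*n/(M + n) (j(n, M) = 7 + (n + n)/(n + M) = 7 + (2*n)/(M + n) = 7 + 2*n/(M + n))
s(b, X) = 12 + b*X**2 (s(b, X) = (X*b)*X + 12 = b*X**2 + 12 = 12 + b*X**2)
117*(j(1, 2) - s(3, 0)) = 117*((7*2 + 9*1)/(2 + 1) - (12 + 3*0**2)) = 117*((14 + 9)/3 - (12 + 3*0)) = 117*((1/3)*23 - (12 + 0)) = 117*(23/3 - 1*12) = 117*(23/3 - 12) = 117*(-13/3) = -507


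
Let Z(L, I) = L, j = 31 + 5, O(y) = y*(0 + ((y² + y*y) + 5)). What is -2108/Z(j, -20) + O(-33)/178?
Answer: -742157/1602 ≈ -463.27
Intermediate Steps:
O(y) = y*(5 + 2*y²) (O(y) = y*(0 + ((y² + y²) + 5)) = y*(0 + (2*y² + 5)) = y*(0 + (5 + 2*y²)) = y*(5 + 2*y²))
j = 36
-2108/Z(j, -20) + O(-33)/178 = -2108/36 - 33*(5 + 2*(-33)²)/178 = -2108*1/36 - 33*(5 + 2*1089)*(1/178) = -527/9 - 33*(5 + 2178)*(1/178) = -527/9 - 33*2183*(1/178) = -527/9 - 72039*1/178 = -527/9 - 72039/178 = -742157/1602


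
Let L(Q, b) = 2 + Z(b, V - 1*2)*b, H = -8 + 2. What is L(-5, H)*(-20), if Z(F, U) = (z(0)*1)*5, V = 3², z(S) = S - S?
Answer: -40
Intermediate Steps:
H = -6
z(S) = 0
V = 9
Z(F, U) = 0 (Z(F, U) = (0*1)*5 = 0*5 = 0)
L(Q, b) = 2 (L(Q, b) = 2 + 0*b = 2 + 0 = 2)
L(-5, H)*(-20) = 2*(-20) = -40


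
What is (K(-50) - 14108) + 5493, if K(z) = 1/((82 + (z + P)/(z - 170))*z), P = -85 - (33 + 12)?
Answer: -392413261/45550 ≈ -8615.0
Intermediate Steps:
P = -130 (P = -85 - 1*45 = -85 - 45 = -130)
K(z) = 1/(z*(82 + (-130 + z)/(-170 + z))) (K(z) = 1/((82 + (z - 130)/(z - 170))*z) = 1/((82 + (-130 + z)/(-170 + z))*z) = 1/(z*(82 + (-130 + z)/(-170 + z))))
(K(-50) - 14108) + 5493 = ((-170 - 50)/((-50)*(-14070 + 83*(-50))) - 14108) + 5493 = (-1/50*(-220)/(-14070 - 4150) - 14108) + 5493 = (-1/50*(-220)/(-18220) - 14108) + 5493 = (-1/50*(-1/18220)*(-220) - 14108) + 5493 = (-11/45550 - 14108) + 5493 = -642619411/45550 + 5493 = -392413261/45550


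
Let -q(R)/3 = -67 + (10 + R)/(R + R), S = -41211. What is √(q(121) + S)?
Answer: 3*I*√2205514/22 ≈ 202.51*I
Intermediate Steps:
q(R) = 201 - 3*(10 + R)/(2*R) (q(R) = -3*(-67 + (10 + R)/(R + R)) = -3*(-67 + (10 + R)/((2*R))) = -3*(-67 + (10 + R)*(1/(2*R))) = -3*(-67 + (10 + R)/(2*R)) = 201 - 3*(10 + R)/(2*R))
√(q(121) + S) = √((399/2 - 15/121) - 41211) = √(48249/242 - 41211) = √(-9924813/242) = 3*I*√2205514/22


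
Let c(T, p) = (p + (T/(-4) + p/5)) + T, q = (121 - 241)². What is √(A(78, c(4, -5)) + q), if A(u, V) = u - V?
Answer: 3*√1609 ≈ 120.34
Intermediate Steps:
q = 14400 (q = (-120)² = 14400)
c(T, p) = 3*T/4 + 6*p/5 (c(T, p) = (p + (T*(-¼) + p*(⅕))) + T = (p + (-T/4 + p/5)) + T = (-T/4 + 6*p/5) + T = 3*T/4 + 6*p/5)
√(A(78, c(4, -5)) + q) = √((78 - ((¾)*4 + (6/5)*(-5))) + 14400) = √((78 - (3 - 6)) + 14400) = √((78 - 1*(-3)) + 14400) = √((78 + 3) + 14400) = √(81 + 14400) = √14481 = 3*√1609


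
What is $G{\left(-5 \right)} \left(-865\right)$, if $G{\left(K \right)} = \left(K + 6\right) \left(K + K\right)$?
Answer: $8650$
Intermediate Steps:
$G{\left(K \right)} = 2 K \left(6 + K\right)$ ($G{\left(K \right)} = \left(6 + K\right) 2 K = 2 K \left(6 + K\right)$)
$G{\left(-5 \right)} \left(-865\right) = 2 \left(-5\right) \left(6 - 5\right) \left(-865\right) = 2 \left(-5\right) 1 \left(-865\right) = \left(-10\right) \left(-865\right) = 8650$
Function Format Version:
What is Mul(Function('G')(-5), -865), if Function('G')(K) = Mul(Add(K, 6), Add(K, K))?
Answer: 8650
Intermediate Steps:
Function('G')(K) = Mul(2, K, Add(6, K)) (Function('G')(K) = Mul(Add(6, K), Mul(2, K)) = Mul(2, K, Add(6, K)))
Mul(Function('G')(-5), -865) = Mul(Mul(2, -5, Add(6, -5)), -865) = Mul(Mul(2, -5, 1), -865) = Mul(-10, -865) = 8650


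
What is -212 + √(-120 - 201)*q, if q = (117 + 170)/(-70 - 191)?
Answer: -212 - 287*I*√321/261 ≈ -212.0 - 19.701*I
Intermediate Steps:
q = -287/261 (q = 287/(-261) = 287*(-1/261) = -287/261 ≈ -1.0996)
-212 + √(-120 - 201)*q = -212 + √(-120 - 201)*(-287/261) = -212 + √(-321)*(-287/261) = -212 + (I*√321)*(-287/261) = -212 - 287*I*√321/261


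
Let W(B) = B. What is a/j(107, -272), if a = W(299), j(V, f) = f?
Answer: -299/272 ≈ -1.0993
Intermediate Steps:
a = 299
a/j(107, -272) = 299/(-272) = 299*(-1/272) = -299/272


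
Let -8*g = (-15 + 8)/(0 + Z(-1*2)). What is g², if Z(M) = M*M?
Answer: 49/1024 ≈ 0.047852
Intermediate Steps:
Z(M) = M²
g = 7/32 (g = -(-15 + 8)/(8*(0 + (-1*2)²)) = -(-7)/(8*(0 + (-2)²)) = -(-7)/(8*(0 + 4)) = -(-7)/(8*4) = -⅛*(-7/4) = 7/32 ≈ 0.21875)
g² = (7/32)² = 49/1024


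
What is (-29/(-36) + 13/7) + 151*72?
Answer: 2740415/252 ≈ 10875.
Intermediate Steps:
(-29/(-36) + 13/7) + 151*72 = (-29*(-1/36) + 13*(⅐)) + 10872 = (29/36 + 13/7) + 10872 = 671/252 + 10872 = 2740415/252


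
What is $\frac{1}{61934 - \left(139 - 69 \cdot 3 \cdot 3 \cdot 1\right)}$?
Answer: $\frac{1}{62416} \approx 1.6022 \cdot 10^{-5}$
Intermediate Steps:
$\frac{1}{61934 - \left(139 - 69 \cdot 3 \cdot 3 \cdot 1\right)} = \frac{1}{61934 - \left(139 - 69 \cdot 9 \cdot 1\right)} = \frac{1}{61934 + \left(-139 + 69 \cdot 9\right)} = \frac{1}{61934 + \left(-139 + 621\right)} = \frac{1}{61934 + 482} = \frac{1}{62416}$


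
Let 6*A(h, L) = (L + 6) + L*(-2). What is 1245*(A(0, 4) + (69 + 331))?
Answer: 498415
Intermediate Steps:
A(h, L) = 1 - L/6 (A(h, L) = ((L + 6) + L*(-2))/6 = ((6 + L) - 2*L)/6 = (6 - L)/6 = 1 - L/6)
1245*(A(0, 4) + (69 + 331)) = 1245*((1 - ⅙*4) + (69 + 331)) = 1245*((1 - ⅔) + 400) = 1245*(⅓ + 400) = 1245*(1201/3) = 498415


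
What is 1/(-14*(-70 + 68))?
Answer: 1/28 ≈ 0.035714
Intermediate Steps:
1/(-14*(-70 + 68)) = 1/(-14*(-2)) = 1/28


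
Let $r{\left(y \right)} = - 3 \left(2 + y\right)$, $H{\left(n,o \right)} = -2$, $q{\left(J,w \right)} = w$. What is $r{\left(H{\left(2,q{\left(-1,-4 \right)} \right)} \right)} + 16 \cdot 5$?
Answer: $80$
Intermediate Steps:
$r{\left(y \right)} = -6 - 3 y$
$r{\left(H{\left(2,q{\left(-1,-4 \right)} \right)} \right)} + 16 \cdot 5 = \left(-6 - -6\right) + 16 \cdot 5 = \left(-6 + 6\right) + 80 = 0 + 80 = 80$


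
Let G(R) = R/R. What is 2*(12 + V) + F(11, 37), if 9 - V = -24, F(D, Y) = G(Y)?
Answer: 91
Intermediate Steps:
G(R) = 1
F(D, Y) = 1
V = 33 (V = 9 - 1*(-24) = 9 + 24 = 33)
2*(12 + V) + F(11, 37) = 2*(12 + 33) + 1 = 2*45 + 1 = 90 + 1 = 91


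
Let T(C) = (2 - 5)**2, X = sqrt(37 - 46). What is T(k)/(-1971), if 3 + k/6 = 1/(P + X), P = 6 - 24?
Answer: -1/219 ≈ -0.0045662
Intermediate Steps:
P = -18
X = 3*I (X = sqrt(-9) = 3*I ≈ 3.0*I)
k = -18 + 2*(-18 - 3*I)/111 (k = -18 + 6/(-18 + 3*I) = -18 + 6*((-18 - 3*I)/333) = -18 + 2*(-18 - 3*I)/111 ≈ -18.324 - 0.054054*I)
T(C) = 9 (T(C) = (-3)**2 = 9)
T(k)/(-1971) = 9/(-1971) = 9*(-1/1971) = -1/219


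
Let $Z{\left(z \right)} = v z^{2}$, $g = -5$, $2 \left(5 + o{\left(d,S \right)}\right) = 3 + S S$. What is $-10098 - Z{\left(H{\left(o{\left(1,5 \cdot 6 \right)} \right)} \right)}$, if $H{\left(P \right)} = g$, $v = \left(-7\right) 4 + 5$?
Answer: $-9523$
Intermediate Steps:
$o{\left(d,S \right)} = - \frac{7}{2} + \frac{S^{2}}{2}$ ($o{\left(d,S \right)} = -5 + \frac{3 + S S}{2} = -5 + \frac{3 + S^{2}}{2} = -5 + \left(\frac{3}{2} + \frac{S^{2}}{2}\right) = - \frac{7}{2} + \frac{S^{2}}{2}$)
$v = -23$ ($v = -28 + 5 = -23$)
$H{\left(P \right)} = -5$
$Z{\left(z \right)} = - 23 z^{2}$
$-10098 - Z{\left(H{\left(o{\left(1,5 \cdot 6 \right)} \right)} \right)} = -10098 - - 23 \left(-5\right)^{2} = -10098 - \left(-23\right) 25 = -10098 - -575 = -10098 + 575 = -9523$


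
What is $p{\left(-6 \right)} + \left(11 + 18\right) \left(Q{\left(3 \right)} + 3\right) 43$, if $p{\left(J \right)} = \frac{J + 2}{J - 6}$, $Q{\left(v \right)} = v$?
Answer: $\frac{22447}{3} \approx 7482.3$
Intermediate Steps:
$p{\left(J \right)} = \frac{2 + J}{-6 + J}$ ($p{\left(J \right)} = \frac{2 + J}{J - 6} = \frac{2 + J}{-6 + J}$)
$p{\left(-6 \right)} + \left(11 + 18\right) \left(Q{\left(3 \right)} + 3\right) 43 = \frac{2 - 6}{-6 - 6} + \left(11 + 18\right) \left(3 + 3\right) 43 = \frac{1}{-12} \left(-4\right) + 29 \cdot 6 \cdot 43 = \left(- \frac{1}{12}\right) \left(-4\right) + 174 \cdot 43 = \frac{1}{3} + 7482 = \frac{22447}{3}$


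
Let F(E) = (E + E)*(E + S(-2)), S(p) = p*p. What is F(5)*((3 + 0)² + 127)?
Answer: 12240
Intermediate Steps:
S(p) = p²
F(E) = 2*E*(4 + E) (F(E) = (E + E)*(E + (-2)²) = (2*E)*(E + 4) = (2*E)*(4 + E) = 2*E*(4 + E))
F(5)*((3 + 0)² + 127) = (2*5*(4 + 5))*((3 + 0)² + 127) = (2*5*9)*(3² + 127) = 90*(9 + 127) = 90*136 = 12240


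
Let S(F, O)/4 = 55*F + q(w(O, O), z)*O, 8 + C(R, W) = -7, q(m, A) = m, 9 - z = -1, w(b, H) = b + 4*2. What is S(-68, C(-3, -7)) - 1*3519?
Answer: -18059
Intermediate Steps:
w(b, H) = 8 + b (w(b, H) = b + 8 = 8 + b)
z = 10 (z = 9 - 1*(-1) = 9 + 1 = 10)
C(R, W) = -15 (C(R, W) = -8 - 7 = -15)
S(F, O) = 220*F + 4*O*(8 + O) (S(F, O) = 4*(55*F + (8 + O)*O) = 4*(55*F + O*(8 + O)) = 220*F + 4*O*(8 + O))
S(-68, C(-3, -7)) - 1*3519 = (220*(-68) + 4*(-15)*(8 - 15)) - 1*3519 = (-14960 + 4*(-15)*(-7)) - 3519 = (-14960 + 420) - 3519 = -14540 - 3519 = -18059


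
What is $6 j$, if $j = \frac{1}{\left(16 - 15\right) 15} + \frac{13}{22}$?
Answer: $\frac{217}{55} \approx 3.9455$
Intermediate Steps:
$j = \frac{217}{330}$ ($j = 1^{-1} \cdot \frac{1}{15} + 13 \cdot \frac{1}{22} = 1 \cdot \frac{1}{15} + \frac{13}{22} = \frac{1}{15} + \frac{13}{22} = \frac{217}{330} \approx 0.65758$)
$6 j = 6 \cdot \frac{217}{330} = \frac{217}{55}$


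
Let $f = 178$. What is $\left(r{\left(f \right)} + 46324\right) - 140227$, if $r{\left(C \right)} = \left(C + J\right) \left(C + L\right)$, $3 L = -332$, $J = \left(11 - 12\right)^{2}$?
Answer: $- \frac{245551}{3} \approx -81850.0$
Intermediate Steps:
$J = 1$ ($J = \left(-1\right)^{2} = 1$)
$L = - \frac{332}{3}$ ($L = \frac{1}{3} \left(-332\right) = - \frac{332}{3} \approx -110.67$)
$r{\left(C \right)} = \left(1 + C\right) \left(- \frac{332}{3} + C\right)$ ($r{\left(C \right)} = \left(C + 1\right) \left(C - \frac{332}{3}\right) = \left(1 + C\right) \left(- \frac{332}{3} + C\right)$)
$\left(r{\left(f \right)} + 46324\right) - 140227 = \left(\left(- \frac{332}{3} + 178^{2} - \frac{58562}{3}\right) + 46324\right) - 140227 = \left(\left(- \frac{332}{3} + 31684 - \frac{58562}{3}\right) + 46324\right) - 140227 = \left(\frac{36158}{3} + 46324\right) - 140227 = \frac{175130}{3} - 140227 = - \frac{245551}{3}$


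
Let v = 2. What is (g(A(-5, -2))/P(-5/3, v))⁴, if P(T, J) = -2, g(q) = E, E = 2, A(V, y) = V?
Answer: 1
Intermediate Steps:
g(q) = 2
(g(A(-5, -2))/P(-5/3, v))⁴ = (2/(-2))⁴ = (2*(-½))⁴ = (-1)⁴ = 1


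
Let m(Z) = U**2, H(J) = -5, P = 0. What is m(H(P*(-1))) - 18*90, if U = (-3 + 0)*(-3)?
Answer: -1539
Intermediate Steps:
U = 9 (U = -3*(-3) = 9)
m(Z) = 81 (m(Z) = 9**2 = 81)
m(H(P*(-1))) - 18*90 = 81 - 18*90 = 81 - 1620 = -1539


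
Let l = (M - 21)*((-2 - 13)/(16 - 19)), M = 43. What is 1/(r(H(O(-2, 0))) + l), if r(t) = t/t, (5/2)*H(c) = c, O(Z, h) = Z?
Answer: 1/111 ≈ 0.0090090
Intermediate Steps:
H(c) = 2*c/5
r(t) = 1
l = 110 (l = (43 - 21)*((-2 - 13)/(16 - 19)) = 22*(-15/(-3)) = 22*(-15*(-⅓)) = 22*5 = 110)
1/(r(H(O(-2, 0))) + l) = 1/(1 + 110) = 1/111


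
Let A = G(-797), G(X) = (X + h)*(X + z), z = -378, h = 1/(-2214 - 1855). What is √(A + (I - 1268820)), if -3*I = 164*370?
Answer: I*√52536960353670/12207 ≈ 593.78*I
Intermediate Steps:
h = -1/4069 (h = 1/(-4069) = -1/4069 ≈ -0.00024576)
G(X) = (-378 + X)*(-1/4069 + X) (G(X) = (X - 1/4069)*(X - 378) = (-1/4069 + X)*(-378 + X) = (-378 + X)*(-1/4069 + X))
I = -60680/3 (I = -164*370/3 = -⅓*60680 = -60680/3 ≈ -20227.)
A = 3810517950/4069 (A = 378/4069 + (-797)² - 1538083/4069*(-797) = 378/4069 + 635209 + 1225852151/4069 = 3810517950/4069 ≈ 9.3648e+5)
√(A + (I - 1268820)) = √(3810517950/4069 + (-60680/3 - 1268820)) = √(3810517950/4069 - 3867140/3) = √(-4303838810/12207) = I*√52536960353670/12207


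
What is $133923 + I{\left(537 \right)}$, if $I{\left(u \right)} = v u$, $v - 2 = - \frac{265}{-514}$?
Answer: $\frac{69530763}{514} \approx 1.3527 \cdot 10^{5}$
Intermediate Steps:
$v = \frac{1293}{514}$ ($v = 2 - \frac{265}{-514} = 2 - - \frac{265}{514} = 2 + \frac{265}{514} = \frac{1293}{514} \approx 2.5156$)
$I{\left(u \right)} = \frac{1293 u}{514}$
$133923 + I{\left(537 \right)} = 133923 + \frac{1293}{514} \cdot 537 = 133923 + \frac{694341}{514} = \frac{69530763}{514}$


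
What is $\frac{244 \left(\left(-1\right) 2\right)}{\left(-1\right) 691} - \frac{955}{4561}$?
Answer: $\frac{1565863}{3151651} \approx 0.49684$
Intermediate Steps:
$\frac{244 \left(\left(-1\right) 2\right)}{\left(-1\right) 691} - \frac{955}{4561} = \frac{244 \left(-2\right)}{-691} - \frac{955}{4561} = \left(-488\right) \left(- \frac{1}{691}\right) - \frac{955}{4561} = \frac{488}{691} - \frac{955}{4561} = \frac{1565863}{3151651}$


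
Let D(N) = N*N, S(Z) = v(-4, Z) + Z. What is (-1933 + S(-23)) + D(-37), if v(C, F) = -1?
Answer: -588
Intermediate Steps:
S(Z) = -1 + Z
D(N) = N²
(-1933 + S(-23)) + D(-37) = (-1933 + (-1 - 23)) + (-37)² = (-1933 - 24) + 1369 = -1957 + 1369 = -588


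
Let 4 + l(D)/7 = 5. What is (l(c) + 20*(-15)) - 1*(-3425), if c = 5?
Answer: 3132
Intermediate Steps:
l(D) = 7 (l(D) = -28 + 7*5 = -28 + 35 = 7)
(l(c) + 20*(-15)) - 1*(-3425) = (7 + 20*(-15)) - 1*(-3425) = (7 - 300) + 3425 = -293 + 3425 = 3132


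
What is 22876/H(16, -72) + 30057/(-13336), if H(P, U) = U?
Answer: -38404805/120024 ≈ -319.98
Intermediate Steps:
22876/H(16, -72) + 30057/(-13336) = 22876/(-72) + 30057/(-13336) = 22876*(-1/72) + 30057*(-1/13336) = -5719/18 - 30057/13336 = -38404805/120024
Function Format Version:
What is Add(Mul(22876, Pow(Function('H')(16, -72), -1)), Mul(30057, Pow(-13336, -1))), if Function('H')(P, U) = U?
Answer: Rational(-38404805, 120024) ≈ -319.98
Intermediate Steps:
Add(Mul(22876, Pow(Function('H')(16, -72), -1)), Mul(30057, Pow(-13336, -1))) = Add(Mul(22876, Pow(-72, -1)), Mul(30057, Pow(-13336, -1))) = Add(Mul(22876, Rational(-1, 72)), Mul(30057, Rational(-1, 13336))) = Add(Rational(-5719, 18), Rational(-30057, 13336)) = Rational(-38404805, 120024)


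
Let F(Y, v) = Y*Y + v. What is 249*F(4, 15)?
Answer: 7719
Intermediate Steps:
F(Y, v) = v + Y² (F(Y, v) = Y² + v = v + Y²)
249*F(4, 15) = 249*(15 + 4²) = 249*(15 + 16) = 249*31 = 7719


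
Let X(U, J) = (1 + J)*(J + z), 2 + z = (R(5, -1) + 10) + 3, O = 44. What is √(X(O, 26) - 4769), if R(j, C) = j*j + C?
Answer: I*√3122 ≈ 55.875*I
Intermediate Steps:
R(j, C) = C + j² (R(j, C) = j² + C = C + j²)
z = 35 (z = -2 + (((-1 + 5²) + 10) + 3) = -2 + (((-1 + 25) + 10) + 3) = -2 + ((24 + 10) + 3) = -2 + (34 + 3) = -2 + 37 = 35)
X(U, J) = (1 + J)*(35 + J) (X(U, J) = (1 + J)*(J + 35) = (1 + J)*(35 + J))
√(X(O, 26) - 4769) = √((35 + 26² + 36*26) - 4769) = √((35 + 676 + 936) - 4769) = √(1647 - 4769) = √(-3122) = I*√3122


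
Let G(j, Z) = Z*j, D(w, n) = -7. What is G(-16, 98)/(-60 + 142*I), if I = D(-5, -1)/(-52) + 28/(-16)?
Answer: 10192/1881 ≈ 5.4184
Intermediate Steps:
I = -21/13 (I = -7/(-52) + 28/(-16) = -7*(-1/52) + 28*(-1/16) = 7/52 - 7/4 = -21/13 ≈ -1.6154)
G(-16, 98)/(-60 + 142*I) = (98*(-16))/(-60 + 142*(-21/13)) = -1568/(-60 - 2982/13) = -1568/(-3762/13) = -1568*(-13/3762) = 10192/1881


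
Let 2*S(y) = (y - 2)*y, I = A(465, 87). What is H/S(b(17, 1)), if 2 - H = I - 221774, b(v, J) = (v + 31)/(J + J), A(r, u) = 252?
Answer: 55381/66 ≈ 839.11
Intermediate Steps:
I = 252
b(v, J) = (31 + v)/(2*J) (b(v, J) = (31 + v)/((2*J)) = (31 + v)*(1/(2*J)) = (31 + v)/(2*J))
S(y) = y*(-2 + y)/2 (S(y) = ((y - 2)*y)/2 = ((-2 + y)*y)/2 = (y*(-2 + y))/2 = y*(-2 + y)/2)
H = 221524 (H = 2 - (252 - 221774) = 2 - 1*(-221522) = 2 + 221522 = 221524)
H/S(b(17, 1)) = 221524/((((½)*(31 + 17)/1)*(-2 + (½)*(31 + 17)/1)/2)) = 221524/((((½)*1*48)*(-2 + (½)*1*48)/2)) = 221524/(((½)*24*(-2 + 24))) = 221524/(((½)*24*22)) = 221524/264 = 221524*(1/264) = 55381/66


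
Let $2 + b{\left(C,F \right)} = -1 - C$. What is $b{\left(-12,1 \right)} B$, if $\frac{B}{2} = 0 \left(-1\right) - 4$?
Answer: $-72$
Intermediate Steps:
$b{\left(C,F \right)} = -3 - C$ ($b{\left(C,F \right)} = -2 - \left(1 + C\right) = -3 - C$)
$B = -8$ ($B = 2 \left(0 \left(-1\right) - 4\right) = 2 \left(0 - 4\right) = 2 \left(-4\right) = -8$)
$b{\left(-12,1 \right)} B = \left(-3 - -12\right) \left(-8\right) = \left(-3 + 12\right) \left(-8\right) = 9 \left(-8\right) = -72$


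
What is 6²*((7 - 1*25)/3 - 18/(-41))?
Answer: -8208/41 ≈ -200.20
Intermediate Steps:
6²*((7 - 1*25)/3 - 18/(-41)) = 36*((7 - 25)*(⅓) - 18*(-1/41)) = 36*(-18*⅓ + 18/41) = 36*(-6 + 18/41) = 36*(-228/41) = -8208/41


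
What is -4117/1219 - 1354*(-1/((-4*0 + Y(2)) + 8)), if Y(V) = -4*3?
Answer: -36239/106 ≈ -341.88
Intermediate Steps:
Y(V) = -12
-4117/1219 - 1354*(-1/((-4*0 + Y(2)) + 8)) = -4117/1219 - 1354*(-1/((-4*0 - 12) + 8)) = -4117*1/1219 - 1354*(-1/((0 - 12) + 8)) = -179/53 - 1354*(-1/(-12 + 8)) = -179/53 - 1354/((-1*(-4))) = -179/53 - 1354/4 = -179/53 - 1354*¼ = -179/53 - 677/2 = -36239/106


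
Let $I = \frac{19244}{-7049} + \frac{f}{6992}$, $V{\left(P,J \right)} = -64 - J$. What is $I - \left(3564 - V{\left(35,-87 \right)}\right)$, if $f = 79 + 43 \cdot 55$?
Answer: $- \frac{2297910595}{648508} \approx -3543.4$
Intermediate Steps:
$f = 2444$ ($f = 79 + 2365 = 2444$)
$I = - \frac{1543767}{648508}$ ($I = \frac{19244}{-7049} + \frac{2444}{6992} = 19244 \left(- \frac{1}{7049}\right) + 2444 \cdot \frac{1}{6992} = - \frac{19244}{7049} + \frac{611}{1748} = - \frac{1543767}{648508} \approx -2.3805$)
$I - \left(3564 - V{\left(35,-87 \right)}\right) = - \frac{1543767}{648508} - \left(3564 - \left(-64 - -87\right)\right) = - \frac{1543767}{648508} - \left(3564 - \left(-64 + 87\right)\right) = - \frac{1543767}{648508} - \left(3564 - 23\right) = - \frac{1543767}{648508} - 3541 = - \frac{2297910595}{648508}$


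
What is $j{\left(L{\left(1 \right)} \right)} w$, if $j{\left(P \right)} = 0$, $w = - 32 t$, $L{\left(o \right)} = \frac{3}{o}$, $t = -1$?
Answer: $0$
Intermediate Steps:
$w = 32$ ($w = \left(-32\right) \left(-1\right) = 32$)
$j{\left(L{\left(1 \right)} \right)} w = 0 \cdot 32 = 0$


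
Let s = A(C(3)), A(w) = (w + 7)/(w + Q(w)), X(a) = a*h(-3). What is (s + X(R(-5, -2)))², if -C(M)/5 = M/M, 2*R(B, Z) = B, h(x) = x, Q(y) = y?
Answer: 5329/100 ≈ 53.290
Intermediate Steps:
R(B, Z) = B/2
C(M) = -5 (C(M) = -5*M/M = -5*1 = -5)
X(a) = -3*a (X(a) = a*(-3) = -3*a)
A(w) = (7 + w)/(2*w) (A(w) = (w + 7)/(w + w) = (7 + w)/((2*w)) = (7 + w)*(1/(2*w)) = (7 + w)/(2*w))
s = -⅕ (s = (½)*(7 - 5)/(-5) = (½)*(-⅕)*2 = -⅕ ≈ -0.20000)
(s + X(R(-5, -2)))² = (-⅕ - 3*(-5)/2)² = (-⅕ - 3*(-5/2))² = (-⅕ + 15/2)² = (73/10)² = 5329/100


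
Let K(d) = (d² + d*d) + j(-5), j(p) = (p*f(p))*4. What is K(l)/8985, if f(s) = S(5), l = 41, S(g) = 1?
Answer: 1114/2995 ≈ 0.37195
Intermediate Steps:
f(s) = 1
j(p) = 4*p (j(p) = (p*1)*4 = p*4 = 4*p)
K(d) = -20 + 2*d² (K(d) = (d² + d*d) + 4*(-5) = (d² + d²) - 20 = 2*d² - 20 = -20 + 2*d²)
K(l)/8985 = (-20 + 2*41²)/8985 = (-20 + 2*1681)*(1/8985) = (-20 + 3362)*(1/8985) = 3342*(1/8985) = 1114/2995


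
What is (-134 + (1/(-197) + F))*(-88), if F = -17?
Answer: 2617824/197 ≈ 13288.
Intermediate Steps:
(-134 + (1/(-197) + F))*(-88) = (-134 + (1/(-197) - 17))*(-88) = (-134 + (-1/197 - 17))*(-88) = (-134 - 3350/197)*(-88) = -29748/197*(-88) = 2617824/197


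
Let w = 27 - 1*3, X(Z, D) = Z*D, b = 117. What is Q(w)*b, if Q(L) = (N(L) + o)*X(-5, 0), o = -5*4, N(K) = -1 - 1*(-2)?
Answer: 0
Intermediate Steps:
X(Z, D) = D*Z
N(K) = 1 (N(K) = -1 + 2 = 1)
o = -20
w = 24 (w = 27 - 3 = 24)
Q(L) = 0 (Q(L) = (1 - 20)*(0*(-5)) = -19*0 = 0)
Q(w)*b = 0*117 = 0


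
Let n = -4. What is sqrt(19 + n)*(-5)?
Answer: -5*sqrt(15) ≈ -19.365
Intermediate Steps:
sqrt(19 + n)*(-5) = sqrt(19 - 4)*(-5) = sqrt(15)*(-5) = -5*sqrt(15)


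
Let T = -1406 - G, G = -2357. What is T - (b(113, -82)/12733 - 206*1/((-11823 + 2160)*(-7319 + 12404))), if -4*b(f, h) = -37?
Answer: 2379982975512733/2502612832860 ≈ 951.00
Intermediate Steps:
b(f, h) = 37/4 (b(f, h) = -¼*(-37) = 37/4)
T = 951 (T = -1406 - 1*(-2357) = -1406 + 2357 = 951)
T - (b(113, -82)/12733 - 206*1/((-11823 + 2160)*(-7319 + 12404))) = 951 - ((37/4)/12733 - 206*1/((-11823 + 2160)*(-7319 + 12404))) = 951 - ((37/4)*(1/12733) - 206/(5085*(-9663))) = 951 - (37/50932 - 206/(-49136355)) = 951 - (37/50932 - 206*(-1/49136355)) = 951 - (37/50932 + 206/49136355) = 951 - 1*1828537127/2502612832860 = 951 - 1828537127/2502612832860 = 2379982975512733/2502612832860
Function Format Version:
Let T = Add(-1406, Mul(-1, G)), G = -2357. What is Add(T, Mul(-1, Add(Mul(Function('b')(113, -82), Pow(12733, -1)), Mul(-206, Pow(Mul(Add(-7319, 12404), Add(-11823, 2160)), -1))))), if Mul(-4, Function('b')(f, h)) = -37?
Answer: Rational(2379982975512733, 2502612832860) ≈ 951.00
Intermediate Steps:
Function('b')(f, h) = Rational(37, 4) (Function('b')(f, h) = Mul(Rational(-1, 4), -37) = Rational(37, 4))
T = 951 (T = Add(-1406, Mul(-1, -2357)) = Add(-1406, 2357) = 951)
Add(T, Mul(-1, Add(Mul(Function('b')(113, -82), Pow(12733, -1)), Mul(-206, Pow(Mul(Add(-7319, 12404), Add(-11823, 2160)), -1))))) = Add(951, Mul(-1, Add(Mul(Rational(37, 4), Pow(12733, -1)), Mul(-206, Pow(Mul(Add(-7319, 12404), Add(-11823, 2160)), -1))))) = Add(951, Mul(-1, Add(Mul(Rational(37, 4), Rational(1, 12733)), Mul(-206, Pow(Mul(5085, -9663), -1))))) = Add(951, Mul(-1, Add(Rational(37, 50932), Mul(-206, Pow(-49136355, -1))))) = Add(951, Mul(-1, Add(Rational(37, 50932), Mul(-206, Rational(-1, 49136355))))) = Add(951, Mul(-1, Add(Rational(37, 50932), Rational(206, 49136355)))) = Add(951, Mul(-1, Rational(1828537127, 2502612832860))) = Add(951, Rational(-1828537127, 2502612832860)) = Rational(2379982975512733, 2502612832860)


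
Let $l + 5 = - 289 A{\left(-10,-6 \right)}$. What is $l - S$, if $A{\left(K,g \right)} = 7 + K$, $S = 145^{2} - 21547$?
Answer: $1384$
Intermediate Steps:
$S = -522$ ($S = 21025 - 21547 = -522$)
$l = 862$ ($l = -5 - 289 \left(7 - 10\right) = -5 - -867 = -5 + 867 = 862$)
$l - S = 862 - -522 = 862 + 522 = 1384$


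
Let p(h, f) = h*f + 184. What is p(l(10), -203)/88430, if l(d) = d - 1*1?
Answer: -1643/88430 ≈ -0.018580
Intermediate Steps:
l(d) = -1 + d (l(d) = d - 1 = -1 + d)
p(h, f) = 184 + f*h (p(h, f) = f*h + 184 = 184 + f*h)
p(l(10), -203)/88430 = (184 - 203*(-1 + 10))/88430 = (184 - 203*9)*(1/88430) = (184 - 1827)*(1/88430) = -1643*1/88430 = -1643/88430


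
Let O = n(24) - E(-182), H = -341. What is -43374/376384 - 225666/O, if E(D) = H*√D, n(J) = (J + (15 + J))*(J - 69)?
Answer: 17109290119713/785039352352 + 10993158*I*√182/4171481 ≈ 21.794 + 35.552*I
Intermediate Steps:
n(J) = (-69 + J)*(15 + 2*J) (n(J) = (15 + 2*J)*(-69 + J) = (-69 + J)*(15 + 2*J))
E(D) = -341*√D
O = -2835 + 341*I*√182 (O = (-1035 - 123*24 + 2*24²) - (-341)*√(-182) = (-1035 - 2952 + 2*576) - (-341)*I*√182 = (-1035 - 2952 + 1152) - (-341)*I*√182 = -2835 + 341*I*√182 ≈ -2835.0 + 4600.3*I)
-43374/376384 - 225666/O = -43374/376384 - 225666/(-2835 + 341*I*√182) = -43374*1/376384 - 225666/(-2835 + 341*I*√182) = -21687/188192 - 225666/(-2835 + 341*I*√182)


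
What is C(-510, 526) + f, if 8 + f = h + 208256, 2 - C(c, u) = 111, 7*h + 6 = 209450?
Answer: 1666417/7 ≈ 2.3806e+5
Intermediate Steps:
h = 209444/7 (h = -6/7 + (1/7)*209450 = -6/7 + 209450/7 = 209444/7 ≈ 29921.)
C(c, u) = -109 (C(c, u) = 2 - 1*111 = 2 - 111 = -109)
f = 1667180/7 (f = -8 + (209444/7 + 208256) = -8 + 1667236/7 = 1667180/7 ≈ 2.3817e+5)
C(-510, 526) + f = -109 + 1667180/7 = 1666417/7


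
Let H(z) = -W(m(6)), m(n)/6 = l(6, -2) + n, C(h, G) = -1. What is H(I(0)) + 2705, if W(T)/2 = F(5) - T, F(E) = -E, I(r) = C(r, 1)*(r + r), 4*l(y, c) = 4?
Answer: 2799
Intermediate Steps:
l(y, c) = 1 (l(y, c) = (1/4)*4 = 1)
I(r) = -2*r (I(r) = -(r + r) = -2*r)
m(n) = 6 + 6*n (m(n) = 6*(1 + n) = 6 + 6*n)
W(T) = -10 - 2*T (W(T) = 2*(-1*5 - T) = 2*(-5 - T) = -10 - 2*T)
H(z) = 94 (H(z) = -(-10 - 2*(6 + 6*6)) = -(-10 - 2*(6 + 36)) = -(-10 - 2*42) = -(-10 - 84) = -1*(-94) = 94)
H(I(0)) + 2705 = 94 + 2705 = 2799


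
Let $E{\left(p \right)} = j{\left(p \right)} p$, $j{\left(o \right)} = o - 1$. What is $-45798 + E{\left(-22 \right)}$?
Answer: $-45292$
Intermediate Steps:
$j{\left(o \right)} = -1 + o$ ($j{\left(o \right)} = o - 1 = -1 + o$)
$E{\left(p \right)} = p \left(-1 + p\right)$ ($E{\left(p \right)} = \left(-1 + p\right) p = p \left(-1 + p\right)$)
$-45798 + E{\left(-22 \right)} = -45798 - 22 \left(-1 - 22\right) = -45798 - -506 = -45798 + 506 = -45292$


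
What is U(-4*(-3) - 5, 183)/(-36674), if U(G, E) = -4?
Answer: 2/18337 ≈ 0.00010907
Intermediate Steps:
U(-4*(-3) - 5, 183)/(-36674) = -4/(-36674) = -4*(-1/36674) = 2/18337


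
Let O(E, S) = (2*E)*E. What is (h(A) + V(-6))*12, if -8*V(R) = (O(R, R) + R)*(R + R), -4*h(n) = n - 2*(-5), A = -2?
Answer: 1164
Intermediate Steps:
O(E, S) = 2*E²
h(n) = -5/2 - n/4 (h(n) = -(n - 2*(-5))/4 = -(n + 10)/4 = -(10 + n)/4 = -5/2 - n/4)
V(R) = -R*(R + 2*R²)/4 (V(R) = -(2*R² + R)*(R + R)/8 = -(R + 2*R²)*2*R/8 = -R*(R + 2*R²)/4)
(h(A) + V(-6))*12 = ((-5/2 - ¼*(-2)) - ¼*(-6)²*(1 + 2*(-6)))*12 = ((-5/2 + ½) - ¼*36*(1 - 12))*12 = (-2 - ¼*36*(-11))*12 = (-2 + 99)*12 = 97*12 = 1164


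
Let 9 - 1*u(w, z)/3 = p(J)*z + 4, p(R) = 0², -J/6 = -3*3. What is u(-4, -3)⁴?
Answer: 50625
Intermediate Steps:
J = 54 (J = -(-18)*3 = -6*(-9) = 54)
p(R) = 0
u(w, z) = 15 (u(w, z) = 27 - 3*(0*z + 4) = 27 - 3*(0 + 4) = 27 - 3*4 = 27 - 12 = 15)
u(-4, -3)⁴ = 15⁴ = 50625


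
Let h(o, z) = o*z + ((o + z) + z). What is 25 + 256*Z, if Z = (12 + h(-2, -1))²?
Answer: 25625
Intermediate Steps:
h(o, z) = o + 2*z + o*z (h(o, z) = o*z + (o + 2*z) = o + 2*z + o*z)
Z = 100 (Z = (12 + (-2 + 2*(-1) - 2*(-1)))² = (12 + (-2 - 2 + 2))² = (12 - 2)² = 10² = 100)
25 + 256*Z = 25 + 256*100 = 25 + 25600 = 25625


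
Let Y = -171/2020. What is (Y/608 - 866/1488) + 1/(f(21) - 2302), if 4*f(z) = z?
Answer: -32173741279/55227834240 ≈ -0.58256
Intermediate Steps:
f(z) = z/4
Y = -171/2020 (Y = -171*1/2020 = -171/2020 ≈ -0.084653)
(Y/608 - 866/1488) + 1/(f(21) - 2302) = (-171/2020/608 - 866/1488) + 1/((¼)*21 - 2302) = (-171/2020*1/608 - 866*1/1488) + 1/(21/4 - 2302) = (-9/64640 - 433/744) + 1/(-9187/4) = -3499477/6011520 - 4/9187 = -32173741279/55227834240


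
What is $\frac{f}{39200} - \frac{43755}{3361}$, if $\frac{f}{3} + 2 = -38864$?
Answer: $- \frac{1053540939}{65875600} \approx -15.993$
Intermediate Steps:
$f = -116598$ ($f = -6 + 3 \left(-38864\right) = -6 - 116592 = -116598$)
$\frac{f}{39200} - \frac{43755}{3361} = - \frac{116598}{39200} - \frac{43755}{3361} = \left(-116598\right) \frac{1}{39200} - \frac{43755}{3361} = - \frac{58299}{19600} - \frac{43755}{3361} = - \frac{1053540939}{65875600}$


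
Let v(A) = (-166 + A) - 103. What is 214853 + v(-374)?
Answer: 214210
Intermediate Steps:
v(A) = -269 + A
214853 + v(-374) = 214853 + (-269 - 374) = 214853 - 643 = 214210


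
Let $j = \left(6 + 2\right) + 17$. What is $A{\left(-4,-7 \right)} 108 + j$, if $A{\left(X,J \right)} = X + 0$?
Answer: $-407$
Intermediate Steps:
$A{\left(X,J \right)} = X$
$j = 25$ ($j = 8 + 17 = 25$)
$A{\left(-4,-7 \right)} 108 + j = \left(-4\right) 108 + 25 = -432 + 25 = -407$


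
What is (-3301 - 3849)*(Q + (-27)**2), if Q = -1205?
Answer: 3403400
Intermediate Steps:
(-3301 - 3849)*(Q + (-27)**2) = (-3301 - 3849)*(-1205 + (-27)**2) = -7150*(-1205 + 729) = -7150*(-476) = 3403400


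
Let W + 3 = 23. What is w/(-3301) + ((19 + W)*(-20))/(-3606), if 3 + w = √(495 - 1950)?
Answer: 430933/1983901 - I*√1455/3301 ≈ 0.21722 - 0.011555*I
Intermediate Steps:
W = 20 (W = -3 + 23 = 20)
w = -3 + I*√1455 (w = -3 + √(495 - 1950) = -3 + √(-1455) = -3 + I*√1455 ≈ -3.0 + 38.144*I)
w/(-3301) + ((19 + W)*(-20))/(-3606) = (-3 + I*√1455)/(-3301) + ((19 + 20)*(-20))/(-3606) = (-3 + I*√1455)*(-1/3301) + (39*(-20))*(-1/3606) = (3/3301 - I*√1455/3301) - 780*(-1/3606) = (3/3301 - I*√1455/3301) + 130/601 = 430933/1983901 - I*√1455/3301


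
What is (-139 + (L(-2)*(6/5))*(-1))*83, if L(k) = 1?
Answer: -58183/5 ≈ -11637.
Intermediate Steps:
(-139 + (L(-2)*(6/5))*(-1))*83 = (-139 + (1*(6/5))*(-1))*83 = (-139 + (6/5)*(-1))*83 = (-139 - 6/5)*83 = -701/5*83 = -58183/5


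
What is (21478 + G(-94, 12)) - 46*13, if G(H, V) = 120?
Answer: 21000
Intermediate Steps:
(21478 + G(-94, 12)) - 46*13 = (21478 + 120) - 46*13 = 21598 - 598 = 21000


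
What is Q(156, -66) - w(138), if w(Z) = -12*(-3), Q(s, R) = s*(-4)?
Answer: -660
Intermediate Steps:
Q(s, R) = -4*s
w(Z) = 36
Q(156, -66) - w(138) = -4*156 - 1*36 = -624 - 36 = -660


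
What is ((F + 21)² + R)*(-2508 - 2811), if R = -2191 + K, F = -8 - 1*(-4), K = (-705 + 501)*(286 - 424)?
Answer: -139623750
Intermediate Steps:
K = 28152 (K = -204*(-138) = 28152)
F = -4 (F = -8 + 4 = -4)
R = 25961 (R = -2191 + 28152 = 25961)
((F + 21)² + R)*(-2508 - 2811) = ((-4 + 21)² + 25961)*(-2508 - 2811) = (17² + 25961)*(-5319) = (289 + 25961)*(-5319) = 26250*(-5319) = -139623750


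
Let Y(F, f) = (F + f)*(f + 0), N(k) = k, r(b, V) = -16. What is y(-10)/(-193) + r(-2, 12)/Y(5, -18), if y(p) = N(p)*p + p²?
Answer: -24944/22581 ≈ -1.1046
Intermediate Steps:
Y(F, f) = f*(F + f) (Y(F, f) = (F + f)*f = f*(F + f))
y(p) = 2*p² (y(p) = p*p + p² = p² + p² = 2*p²)
y(-10)/(-193) + r(-2, 12)/Y(5, -18) = (2*(-10)²)/(-193) - 16*(-1/(18*(5 - 18))) = (2*100)*(-1/193) - 16/((-18*(-13))) = 200*(-1/193) - 16/234 = -200/193 - 16*1/234 = -200/193 - 8/117 = -24944/22581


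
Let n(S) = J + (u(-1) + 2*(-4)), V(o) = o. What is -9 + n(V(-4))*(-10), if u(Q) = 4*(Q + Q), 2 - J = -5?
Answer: 81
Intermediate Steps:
J = 7 (J = 2 - 1*(-5) = 2 + 5 = 7)
u(Q) = 8*Q (u(Q) = 4*(2*Q) = 8*Q)
n(S) = -9 (n(S) = 7 + (8*(-1) + 2*(-4)) = 7 + (-8 - 8) = 7 - 16 = -9)
-9 + n(V(-4))*(-10) = -9 - 9*(-10) = -9 + 90 = 81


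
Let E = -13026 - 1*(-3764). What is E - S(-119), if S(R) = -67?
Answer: -9195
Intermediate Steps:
E = -9262 (E = -13026 + 3764 = -9262)
E - S(-119) = -9262 - 1*(-67) = -9262 + 67 = -9195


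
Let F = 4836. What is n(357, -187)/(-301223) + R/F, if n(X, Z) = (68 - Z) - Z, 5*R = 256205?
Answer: 69831811/6591468 ≈ 10.594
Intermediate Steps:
R = 51241 (R = (⅕)*256205 = 51241)
n(X, Z) = 68 - 2*Z
n(357, -187)/(-301223) + R/F = (68 - 2*(-187))/(-301223) + 51241/4836 = (68 + 374)*(-1/301223) + 51241*(1/4836) = 442*(-1/301223) + 51241/4836 = -2/1363 + 51241/4836 = 69831811/6591468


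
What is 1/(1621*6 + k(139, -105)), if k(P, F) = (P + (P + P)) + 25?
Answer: 1/10168 ≈ 9.8348e-5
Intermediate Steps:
k(P, F) = 25 + 3*P (k(P, F) = (P + 2*P) + 25 = 3*P + 25 = 25 + 3*P)
1/(1621*6 + k(139, -105)) = 1/(1621*6 + (25 + 3*139)) = 1/(9726 + (25 + 417)) = 1/(9726 + 442) = 1/10168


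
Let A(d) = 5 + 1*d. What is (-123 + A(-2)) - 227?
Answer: -347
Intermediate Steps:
A(d) = 5 + d
(-123 + A(-2)) - 227 = (-123 + (5 - 2)) - 227 = (-123 + 3) - 227 = -120 - 227 = -347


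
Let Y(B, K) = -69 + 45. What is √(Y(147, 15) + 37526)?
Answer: √37502 ≈ 193.65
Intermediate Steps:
Y(B, K) = -24
√(Y(147, 15) + 37526) = √(-24 + 37526) = √37502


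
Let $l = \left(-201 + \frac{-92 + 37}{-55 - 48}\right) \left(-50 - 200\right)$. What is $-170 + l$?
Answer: $\frac{5144490}{103} \approx 49947.0$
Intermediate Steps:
$l = \frac{5162000}{103}$ ($l = \left(-201 - \frac{55}{-103}\right) \left(-250\right) = \left(-201 - - \frac{55}{103}\right) \left(-250\right) = \left(-201 + \frac{55}{103}\right) \left(-250\right) = \left(- \frac{20648}{103}\right) \left(-250\right) = \frac{5162000}{103} \approx 50117.0$)
$-170 + l = -170 + \frac{5162000}{103} = \frac{5144490}{103}$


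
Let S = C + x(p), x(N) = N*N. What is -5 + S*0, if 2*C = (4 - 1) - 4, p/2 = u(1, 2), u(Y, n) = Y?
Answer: -5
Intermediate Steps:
p = 2 (p = 2*1 = 2)
x(N) = N²
C = -½ (C = ((4 - 1) - 4)/2 = (3 - 4)/2 = (½)*(-1) = -½ ≈ -0.50000)
S = 7/2 (S = -½ + 2² = -½ + 4 = 7/2 ≈ 3.5000)
-5 + S*0 = -5 + (7/2)*0 = -5 + 0 = -5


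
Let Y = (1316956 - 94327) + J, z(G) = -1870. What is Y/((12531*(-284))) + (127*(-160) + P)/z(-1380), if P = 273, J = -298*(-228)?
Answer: 11488328713/1109160580 ≈ 10.358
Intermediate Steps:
J = 67944
Y = 1290573 (Y = (1316956 - 94327) + 67944 = 1222629 + 67944 = 1290573)
Y/((12531*(-284))) + (127*(-160) + P)/z(-1380) = 1290573/((12531*(-284))) + (127*(-160) + 273)/(-1870) = 1290573/(-3558804) + (-20320 + 273)*(-1/1870) = 1290573*(-1/3558804) - 20047*(-1/1870) = -430191/1186268 + 20047/1870 = 11488328713/1109160580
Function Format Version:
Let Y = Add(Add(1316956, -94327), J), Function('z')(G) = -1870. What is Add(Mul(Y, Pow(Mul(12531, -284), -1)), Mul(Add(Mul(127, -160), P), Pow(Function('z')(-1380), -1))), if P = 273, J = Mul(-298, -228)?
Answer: Rational(11488328713, 1109160580) ≈ 10.358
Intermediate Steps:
J = 67944
Y = 1290573 (Y = Add(Add(1316956, -94327), 67944) = Add(1222629, 67944) = 1290573)
Add(Mul(Y, Pow(Mul(12531, -284), -1)), Mul(Add(Mul(127, -160), P), Pow(Function('z')(-1380), -1))) = Add(Mul(1290573, Pow(Mul(12531, -284), -1)), Mul(Add(Mul(127, -160), 273), Pow(-1870, -1))) = Add(Mul(1290573, Pow(-3558804, -1)), Mul(Add(-20320, 273), Rational(-1, 1870))) = Add(Mul(1290573, Rational(-1, 3558804)), Mul(-20047, Rational(-1, 1870))) = Add(Rational(-430191, 1186268), Rational(20047, 1870)) = Rational(11488328713, 1109160580)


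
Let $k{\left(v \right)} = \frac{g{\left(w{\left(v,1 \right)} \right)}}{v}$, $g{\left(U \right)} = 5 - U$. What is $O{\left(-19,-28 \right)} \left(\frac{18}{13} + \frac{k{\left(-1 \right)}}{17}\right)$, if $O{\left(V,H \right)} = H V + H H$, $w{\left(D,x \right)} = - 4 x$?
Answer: $\frac{248724}{221} \approx 1125.4$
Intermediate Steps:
$O{\left(V,H \right)} = H^{2} + H V$ ($O{\left(V,H \right)} = H V + H^{2} = H^{2} + H V$)
$k{\left(v \right)} = \frac{9}{v}$ ($k{\left(v \right)} = \frac{5 - \left(-4\right) 1}{v} = \frac{5 - -4}{v} = \frac{5 + 4}{v} = \frac{9}{v}$)
$O{\left(-19,-28 \right)} \left(\frac{18}{13} + \frac{k{\left(-1 \right)}}{17}\right) = - 28 \left(-28 - 19\right) \left(\frac{18}{13} + \frac{9 \frac{1}{-1}}{17}\right) = \left(-28\right) \left(-47\right) \left(18 \cdot \frac{1}{13} + 9 \left(-1\right) \frac{1}{17}\right) = 1316 \left(\frac{18}{13} - \frac{9}{17}\right) = 1316 \cdot \frac{189}{221} = \frac{248724}{221}$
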